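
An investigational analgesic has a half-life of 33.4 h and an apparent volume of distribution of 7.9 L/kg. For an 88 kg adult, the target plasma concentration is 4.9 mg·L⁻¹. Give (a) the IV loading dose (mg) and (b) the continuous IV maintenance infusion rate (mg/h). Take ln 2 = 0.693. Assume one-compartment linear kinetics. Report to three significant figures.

Total Vd = 7.9 × 88 = 695.2 L
LD = Vd × C = 695.2 × 4.9 = 3406 mg
CL = 0.693 × Vd / t½ = 0.693 × 695.2 / 33.4 = 14.42 L/h
Infusion rate = CL × Css = 14.42 × 4.9 = 70.66 mg/h

(a) 3410 mg; (b) 70.7 mg/h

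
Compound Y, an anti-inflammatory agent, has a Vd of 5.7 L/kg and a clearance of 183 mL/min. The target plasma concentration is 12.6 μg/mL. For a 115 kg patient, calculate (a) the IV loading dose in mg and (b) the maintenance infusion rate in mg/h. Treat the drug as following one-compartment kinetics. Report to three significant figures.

Vd(total) = 115 kg × 5.7 L/kg = 655.5 L
Loading dose = Vd × C = 655.5 × 12.6 = 8259 mg
Convert clearance: 183 mL/min × 60 min/h ÷ 1000 mL/L = 10.98 L/h
Maintenance: replace elimination → rate = CL × Css = 10.98 × 12.6 = 138.3 mg/h

(a) 8260 mg; (b) 138 mg/h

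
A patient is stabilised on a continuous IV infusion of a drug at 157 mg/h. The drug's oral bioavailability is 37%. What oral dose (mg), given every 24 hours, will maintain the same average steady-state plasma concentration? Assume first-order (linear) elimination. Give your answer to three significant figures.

To maintain the same Css, the systemic dosing rate must be unchanged: F·D/τ = infusion rate.
D = rate × τ / F = 157 × 24 / 0.37 = 10180 mg

10200 mg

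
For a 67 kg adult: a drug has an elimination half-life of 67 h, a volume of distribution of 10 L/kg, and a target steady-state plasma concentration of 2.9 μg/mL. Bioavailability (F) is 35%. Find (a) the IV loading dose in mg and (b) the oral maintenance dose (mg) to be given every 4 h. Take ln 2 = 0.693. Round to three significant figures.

(a) 1940 mg; (b) 230 mg

Vd = 10 L/kg × 67 kg = 670.0 L
LD = Vd × C = 670.0 × 2.9 = 1943 mg
CL = 0.693 × Vd / t½ = 0.693 × 670.0 / 67 = 6.930 L/h
D = CL × Css × τ / F = 6.930 × 2.9 × 4 / 0.35 = 229.7 mg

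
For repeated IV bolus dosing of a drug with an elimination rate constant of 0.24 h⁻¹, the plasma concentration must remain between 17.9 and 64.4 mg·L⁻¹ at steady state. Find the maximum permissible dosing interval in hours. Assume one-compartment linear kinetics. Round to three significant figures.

Between IV bolus doses, concentration decays as C = C₀·e^(−kτ), so C_peak/C_trough = e^(kτ).
τ_max = ln(C_peak/C_trough) / k = ln(64.4/17.9) / 0.2400 = 1.280 / 0.2400 = 5.333 h

5.33 h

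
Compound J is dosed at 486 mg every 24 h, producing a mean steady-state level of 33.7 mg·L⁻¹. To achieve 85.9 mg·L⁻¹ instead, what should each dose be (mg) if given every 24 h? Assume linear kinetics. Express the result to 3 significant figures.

1240 mg

For first-order elimination, Css ∝ F·D/(CL·τ); F and CL are unchanged, so Css ∝ D/τ.
D₂ = D₁ × (Css,target / Css,current) = 486 × 85.9/33.7 = 1239 mg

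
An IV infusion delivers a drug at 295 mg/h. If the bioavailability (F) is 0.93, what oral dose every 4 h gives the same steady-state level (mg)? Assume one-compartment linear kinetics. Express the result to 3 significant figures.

To maintain the same Css, the systemic dosing rate must be unchanged: F·D/τ = infusion rate.
D = rate × τ / F = 295 × 4 / 0.93 = 1269 mg

1270 mg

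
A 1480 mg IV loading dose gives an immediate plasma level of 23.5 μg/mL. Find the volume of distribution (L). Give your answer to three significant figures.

63.0 L

Immediately after an IV bolus, C₀ = Dose / Vd, so Vd = Dose / C₀.
Vd = 1480 / 23.5 = 62.98 L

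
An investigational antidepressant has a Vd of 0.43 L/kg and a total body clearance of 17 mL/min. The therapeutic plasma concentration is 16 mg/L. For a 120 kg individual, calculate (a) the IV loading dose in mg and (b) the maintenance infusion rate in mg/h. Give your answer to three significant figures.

(a) 826 mg; (b) 16.3 mg/h

Vd = 0.43 L/kg × 120 kg = 51.60 L
Loading: fill Vd to C_target → 51.60 L × 16 mg/L = 825.6 mg
Convert clearance: 17 mL/min × 60 min/h ÷ 1000 mL/L = 1.020 L/h
Maintenance: replace elimination → rate = CL × Css = 1.020 × 16 = 16.32 mg/h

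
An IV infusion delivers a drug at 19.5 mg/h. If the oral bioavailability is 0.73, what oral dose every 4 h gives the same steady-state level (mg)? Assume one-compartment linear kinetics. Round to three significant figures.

To maintain the same Css, the systemic dosing rate must be unchanged: F·D/τ = infusion rate.
D = rate × τ / F = 19.5 × 4 / 0.73 = 106.8 mg

107 mg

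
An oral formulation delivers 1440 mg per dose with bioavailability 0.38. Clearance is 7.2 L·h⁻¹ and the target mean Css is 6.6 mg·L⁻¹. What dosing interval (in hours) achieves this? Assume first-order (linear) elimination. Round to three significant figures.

11.5 h

F·D/τ = CL·Css → τ = F·D / (CL·Css).
τ = 0.38 × 1440 / (7.2 × 6.6) = 11.52 h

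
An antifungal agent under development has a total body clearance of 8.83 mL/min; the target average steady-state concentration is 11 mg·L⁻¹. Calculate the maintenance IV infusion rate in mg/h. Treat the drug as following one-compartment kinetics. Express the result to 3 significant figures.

5.83 mg/h

CL = 8.83 mL/min = 8.83 × 0.06 = 0.5298 L/h
At steady state, infusion rate equals elimination rate: rate in = CL × Css.
Rate = CL × Css = 0.5298 × 11 = 5.828 mg/h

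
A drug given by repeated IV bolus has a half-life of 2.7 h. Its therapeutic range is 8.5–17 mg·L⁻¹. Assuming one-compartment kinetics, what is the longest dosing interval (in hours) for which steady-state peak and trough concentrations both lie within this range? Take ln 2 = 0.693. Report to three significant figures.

k = 0.693 / t½ = 0.693 / 2.7 = 0.2567 h⁻¹
Between IV bolus doses, concentration decays as C = C₀·e^(−kτ), so C_peak/C_trough = e^(kτ).
τ_max = ln(C_peak/C_trough) / k = ln(17/8.5) / 0.2567 = 0.6931 / 0.2567 = 2.700 h

2.70 h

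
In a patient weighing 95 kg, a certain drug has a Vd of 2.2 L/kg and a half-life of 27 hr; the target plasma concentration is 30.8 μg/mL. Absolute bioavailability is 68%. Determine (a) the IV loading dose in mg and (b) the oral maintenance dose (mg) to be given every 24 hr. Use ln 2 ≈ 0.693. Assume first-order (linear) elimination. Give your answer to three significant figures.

(a) 6440 mg; (b) 5830 mg

Vd(total) = 95 kg × 2.2 L/kg = 209.0 L
LD = Vd × C = 209.0 × 30.8 = 6437 mg
CL = 0.693 × Vd / t½ = 0.693 × 209.0 / 27 = 5.364 L/h
D = CL × Css × τ / F = 5.364 × 30.8 × 24 / 0.68 = 5831 mg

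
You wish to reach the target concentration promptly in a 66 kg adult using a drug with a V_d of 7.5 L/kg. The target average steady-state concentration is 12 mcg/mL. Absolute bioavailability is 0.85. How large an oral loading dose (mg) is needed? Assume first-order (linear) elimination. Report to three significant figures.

Total Vd = 7.5 × 66 = 495.0 L
LD = Vd × C / F = 495.0 × 12.00 / 0.85 = 6988 mg

6990 mg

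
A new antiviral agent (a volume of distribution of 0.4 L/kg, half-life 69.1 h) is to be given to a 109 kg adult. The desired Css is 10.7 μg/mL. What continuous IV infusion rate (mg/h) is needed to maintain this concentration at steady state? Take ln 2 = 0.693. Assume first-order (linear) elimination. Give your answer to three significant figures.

Vd(total) = 109 kg × 0.4 L/kg = 43.60 L
k = 0.693/69.1 = 0.01003 h⁻¹, so CL = k·Vd = 0.01003 × 43.60 = 0.4373 L/h
Infusion rate = CL × Css = 0.4373 × 10.7 = 4.679 mg/h

4.68 mg/h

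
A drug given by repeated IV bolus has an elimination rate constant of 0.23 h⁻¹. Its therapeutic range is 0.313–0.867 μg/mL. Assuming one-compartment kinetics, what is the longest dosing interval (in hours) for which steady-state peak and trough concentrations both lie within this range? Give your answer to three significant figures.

4.43 h

Between IV bolus doses, concentration decays as C = C₀·e^(−kτ), so C_peak/C_trough = e^(kτ).
τ_max = ln(C_peak/C_trough) / k = ln(0.867/0.313) / 0.2300 = 1.019 / 0.2300 = 4.430 h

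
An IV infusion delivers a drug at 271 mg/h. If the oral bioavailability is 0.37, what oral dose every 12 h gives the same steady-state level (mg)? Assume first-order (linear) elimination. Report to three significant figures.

8790 mg

To maintain the same Css, the systemic dosing rate must be unchanged: F·D/τ = infusion rate.
D = rate × τ / F = 271 × 12 / 0.37 = 8789 mg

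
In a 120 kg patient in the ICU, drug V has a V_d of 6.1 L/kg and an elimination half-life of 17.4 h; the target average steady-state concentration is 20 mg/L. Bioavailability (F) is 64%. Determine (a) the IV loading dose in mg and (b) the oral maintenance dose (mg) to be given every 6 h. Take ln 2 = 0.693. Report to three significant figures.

Total Vd = 6.1 × 120 = 732.0 L
LD = Vd × C = 732.0 × 20 = 14640 mg
CL = 0.693 × Vd / t½ = 0.693 × 732.0 / 17.4 = 29.15 L/h
D = CL × Css × τ / F = 29.15 × 20 × 6 / 0.64 = 5466 mg

(a) 14600 mg; (b) 5470 mg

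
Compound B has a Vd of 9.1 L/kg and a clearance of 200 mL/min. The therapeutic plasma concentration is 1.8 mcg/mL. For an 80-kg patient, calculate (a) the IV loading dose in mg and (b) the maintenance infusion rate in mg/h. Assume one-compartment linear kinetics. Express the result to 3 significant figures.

Vd(total) = 80 kg × 9.1 L/kg = 728.0 L
Loading: fill Vd to C_target → 728.0 L × 1.8 mg/L = 1310 mg
CL = 200 mL/min = 200 × 0.06 = 12.00 L/h
Maintenance: replace elimination → rate = CL × Css = 12.00 × 1.8 = 21.60 mg/h

(a) 1310 mg; (b) 21.6 mg/h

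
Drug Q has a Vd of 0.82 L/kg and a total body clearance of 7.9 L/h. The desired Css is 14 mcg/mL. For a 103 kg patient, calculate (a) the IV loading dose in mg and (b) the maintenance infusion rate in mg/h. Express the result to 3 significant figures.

Vd = 0.82 L/kg × 103 kg = 84.46 L
LD = Vd · C_target = 84.46 × 14 = 1182 mg
Infusion rate = 7.900 L/h × 14 mg/L = 110.6 mg/h

(a) 1180 mg; (b) 111 mg/h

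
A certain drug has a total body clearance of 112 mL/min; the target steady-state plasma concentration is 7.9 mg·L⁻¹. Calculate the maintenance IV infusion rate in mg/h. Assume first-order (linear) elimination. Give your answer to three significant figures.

Convert clearance: 112 mL/min × 60 min/h ÷ 1000 mL/L = 6.720 L/h
R₀ = 6.720 × 7.9 = 53.09 mg/h

53.1 mg/h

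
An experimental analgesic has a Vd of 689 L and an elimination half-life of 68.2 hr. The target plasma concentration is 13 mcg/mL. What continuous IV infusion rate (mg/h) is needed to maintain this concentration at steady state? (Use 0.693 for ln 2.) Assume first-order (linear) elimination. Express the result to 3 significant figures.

CL = ln 2 · Vd / t½ = 0.693 × 689.0 / 68.2 = 7.001 L/h
Infusion rate = CL × Css = 7.001 × 13 = 91.01 mg/h

91.0 mg/h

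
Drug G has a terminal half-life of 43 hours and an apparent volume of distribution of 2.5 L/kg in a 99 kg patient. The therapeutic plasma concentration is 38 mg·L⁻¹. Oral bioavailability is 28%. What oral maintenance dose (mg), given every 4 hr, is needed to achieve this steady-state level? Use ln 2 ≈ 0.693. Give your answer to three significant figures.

2170 mg

Total Vd = 2.5 × 99 = 247.5 L
k = 0.693/43 = 0.01612 h⁻¹, so CL = k·Vd = 0.01612 × 247.5 = 3.990 L/h
D = CL × Css × τ / F = 3.990 × 38 × 4 / 0.28 = 2166 mg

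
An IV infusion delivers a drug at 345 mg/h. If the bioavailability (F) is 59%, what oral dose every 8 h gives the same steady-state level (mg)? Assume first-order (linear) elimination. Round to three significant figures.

4680 mg

To maintain the same Css, the systemic dosing rate must be unchanged: F·D/τ = infusion rate.
D = rate × τ / F = 345 × 8 / 0.59 = 4678 mg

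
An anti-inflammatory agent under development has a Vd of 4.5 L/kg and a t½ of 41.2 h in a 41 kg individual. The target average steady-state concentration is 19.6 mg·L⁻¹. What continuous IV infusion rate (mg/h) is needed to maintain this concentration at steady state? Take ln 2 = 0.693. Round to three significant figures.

Total Vd = 4.5 × 41 = 184.5 L
CL = 0.693 × Vd / t½ = 0.693 × 184.5 / 41.2 = 3.103 L/h
Infusion rate = CL × Css = 3.103 × 19.6 = 60.82 mg/h

60.8 mg/h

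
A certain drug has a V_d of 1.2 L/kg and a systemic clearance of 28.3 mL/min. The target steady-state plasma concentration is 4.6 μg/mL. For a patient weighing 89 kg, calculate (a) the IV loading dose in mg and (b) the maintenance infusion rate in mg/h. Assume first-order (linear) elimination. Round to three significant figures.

(a) 491 mg; (b) 7.81 mg/h

Total Vd = 1.2 × 89 = 106.8 L
Loading dose = Vd × C = 106.8 × 4.6 = 491.3 mg
Convert clearance: 28.3 mL/min × 60 min/h ÷ 1000 mL/L = 1.698 L/h
Infusion rate = 1.698 L/h × 4.6 mg/L = 7.811 mg/h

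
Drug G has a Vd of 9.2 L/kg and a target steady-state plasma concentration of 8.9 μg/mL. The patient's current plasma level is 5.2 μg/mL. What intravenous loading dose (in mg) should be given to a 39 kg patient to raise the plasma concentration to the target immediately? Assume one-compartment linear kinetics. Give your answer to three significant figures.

Vd(total) = 39 kg × 9.2 L/kg = 358.8 L
Concentration deficit ΔC = 8.9 − 5.2 = 3.700 mg/L
LD = Vd × ΔC = 358.8 × 3.700 = 1328 mg

1330 mg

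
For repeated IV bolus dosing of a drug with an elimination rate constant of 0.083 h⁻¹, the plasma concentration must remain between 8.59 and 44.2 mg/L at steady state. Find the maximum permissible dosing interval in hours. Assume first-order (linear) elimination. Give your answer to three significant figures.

Between IV bolus doses, concentration decays as C = C₀·e^(−kτ), so C_peak/C_trough = e^(kτ).
τ_max = ln(C_peak/C_trough) / k = ln(44.2/8.59) / 0.08300 = 1.638 / 0.08300 = 19.73 h

19.7 h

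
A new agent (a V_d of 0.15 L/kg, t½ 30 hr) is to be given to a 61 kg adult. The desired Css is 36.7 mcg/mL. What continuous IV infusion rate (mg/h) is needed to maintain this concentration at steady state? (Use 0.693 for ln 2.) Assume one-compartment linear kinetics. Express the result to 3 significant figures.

7.76 mg/h

Total Vd = 0.15 × 61 = 9.150 L
CL = ln 2 · Vd / t½ = 0.693 × 9.150 / 30 = 0.2114 L/h
Infusion rate = CL × Css = 0.2114 × 36.7 = 7.758 mg/h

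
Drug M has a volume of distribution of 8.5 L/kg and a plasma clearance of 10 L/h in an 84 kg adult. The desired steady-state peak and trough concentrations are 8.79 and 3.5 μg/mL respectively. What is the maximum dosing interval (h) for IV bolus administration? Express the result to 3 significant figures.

65.7 h

Vd = 8.5 L/kg × 84 kg = 714.0 L
k = CL / Vd = 10.00 / 714.0 = 0.01401 h⁻¹
Between IV bolus doses, concentration decays as C = C₀·e^(−kτ), so C_peak/C_trough = e^(kτ).
τ_max = ln(C_peak/C_trough) / k = ln(8.79/3.5) / 0.01401 = 0.9209 / 0.01401 = 65.73 h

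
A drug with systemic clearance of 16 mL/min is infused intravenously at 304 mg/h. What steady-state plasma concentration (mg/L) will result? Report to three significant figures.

317 mg/L

CL = 16 mL/min = 16 × 0.06 = 0.9600 L/h
Css = rate / CL = 304 / 0.9600 = 316.7 mg/L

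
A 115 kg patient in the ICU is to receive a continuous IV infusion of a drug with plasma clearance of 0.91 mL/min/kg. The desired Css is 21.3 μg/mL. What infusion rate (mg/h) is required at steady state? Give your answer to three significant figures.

134 mg/h

CL = 0.91 mL/min/kg × 115 kg = 104.7 mL/min = 104.7 × 60/1000 = 6.282 L/h
Rate = CL × Css = 6.282 × 21.3 = 133.8 mg/h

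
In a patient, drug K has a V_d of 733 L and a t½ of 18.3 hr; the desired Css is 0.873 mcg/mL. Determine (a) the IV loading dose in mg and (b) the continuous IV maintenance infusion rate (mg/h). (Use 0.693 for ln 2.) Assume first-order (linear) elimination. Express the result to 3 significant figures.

(a) 640 mg; (b) 24.2 mg/h

LD = Vd × C = 733.0 × 0.873 = 639.9 mg
CL = 0.693 × Vd / t½ = 0.693 × 733.0 / 18.3 = 27.76 L/h
Infusion rate = CL × Css = 27.76 × 0.873 = 24.23 mg/h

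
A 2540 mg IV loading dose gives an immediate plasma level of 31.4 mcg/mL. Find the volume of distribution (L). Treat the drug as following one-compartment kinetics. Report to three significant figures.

80.9 L

Immediately after an IV bolus, C₀ = Dose / Vd, so Vd = Dose / C₀.
Vd = 2540 / 31.4 = 80.89 L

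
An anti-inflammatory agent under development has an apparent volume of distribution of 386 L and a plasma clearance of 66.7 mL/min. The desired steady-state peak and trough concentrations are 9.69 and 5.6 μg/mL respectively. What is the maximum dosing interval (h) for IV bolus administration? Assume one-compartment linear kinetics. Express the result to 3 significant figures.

Convert clearance: 66.7 mL/min × 60 min/h ÷ 1000 mL/L = 4.002 L/h
k = CL / Vd = 4.002 / 386.0 = 0.01037 h⁻¹
Between IV bolus doses, concentration decays as C = C₀·e^(−kτ), so C_peak/C_trough = e^(kτ).
τ_max = ln(C_peak/C_trough) / k = ln(9.69/5.6) / 0.01037 = 0.5483 / 0.01037 = 52.87 h

52.9 h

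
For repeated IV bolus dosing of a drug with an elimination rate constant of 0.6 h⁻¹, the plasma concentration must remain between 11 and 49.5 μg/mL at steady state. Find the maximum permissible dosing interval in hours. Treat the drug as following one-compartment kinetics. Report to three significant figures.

2.51 h

Between IV bolus doses, concentration decays as C = C₀·e^(−kτ), so C_peak/C_trough = e^(kτ).
τ_max = ln(C_peak/C_trough) / k = ln(49.5/11) / 0.6000 = 1.504 / 0.6000 = 2.507 h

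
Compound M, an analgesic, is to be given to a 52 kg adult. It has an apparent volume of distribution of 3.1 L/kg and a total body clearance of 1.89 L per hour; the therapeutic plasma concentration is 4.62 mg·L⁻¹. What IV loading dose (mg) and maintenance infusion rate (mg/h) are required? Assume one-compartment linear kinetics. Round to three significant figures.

(a) 745 mg; (b) 8.73 mg/h

Vd(total) = 52 kg × 3.1 L/kg = 161.2 L
LD = Vd · C_target = 161.2 × 4.62 = 744.7 mg
Maintenance: replace elimination → rate = CL × Css = 1.890 × 4.62 = 8.732 mg/h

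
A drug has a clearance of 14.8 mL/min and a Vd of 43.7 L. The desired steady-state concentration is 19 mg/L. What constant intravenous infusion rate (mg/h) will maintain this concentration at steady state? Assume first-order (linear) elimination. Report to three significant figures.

16.9 mg/h

CL = 14.8 mL/min × 60/1000 = 0.8880 L/h
Rate = CL × Css = 0.8880 × 19 = 16.87 mg/h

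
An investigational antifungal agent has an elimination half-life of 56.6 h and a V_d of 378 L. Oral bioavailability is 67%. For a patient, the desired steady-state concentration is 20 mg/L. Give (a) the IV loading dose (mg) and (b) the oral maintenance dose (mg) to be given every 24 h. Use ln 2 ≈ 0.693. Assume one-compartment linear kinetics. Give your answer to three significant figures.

LD = Vd × C = 378.0 × 20 = 7560 mg
CL = 0.693 × Vd / t½ = 0.693 × 378.0 / 56.6 = 4.628 L/h
D = CL × Css × τ / F = 4.628 × 20 × 24 / 0.67 = 3316 mg

(a) 7560 mg; (b) 3320 mg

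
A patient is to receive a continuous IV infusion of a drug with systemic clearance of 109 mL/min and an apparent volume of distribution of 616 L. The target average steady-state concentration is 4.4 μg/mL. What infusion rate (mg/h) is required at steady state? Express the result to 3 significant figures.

28.8 mg/h

CL = 109 mL/min × 60/1000 = 6.540 L/h
Rate = CL × Css = 6.540 × 4.4 = 28.78 mg/h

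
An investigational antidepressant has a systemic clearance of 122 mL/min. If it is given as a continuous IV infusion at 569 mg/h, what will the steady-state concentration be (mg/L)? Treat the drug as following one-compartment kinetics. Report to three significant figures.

CL = 122 mL/min × 60/1000 = 7.320 L/h
Css = rate / CL = 569 / 7.320 = 77.73 mg/L

77.7 mg/L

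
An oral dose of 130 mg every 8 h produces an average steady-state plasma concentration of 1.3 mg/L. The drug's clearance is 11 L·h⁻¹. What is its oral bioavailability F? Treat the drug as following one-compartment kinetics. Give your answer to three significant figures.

0.880

F·D/τ = CL·Css at steady state → F = CL·Css·τ / D.
F = 11 × 1.3 × 8 / 130 = 0.880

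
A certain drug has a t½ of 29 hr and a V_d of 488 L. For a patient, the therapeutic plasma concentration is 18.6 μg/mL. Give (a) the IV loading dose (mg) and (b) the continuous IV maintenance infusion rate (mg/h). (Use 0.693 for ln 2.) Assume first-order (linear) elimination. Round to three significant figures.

LD = Vd × C = 488.0 × 18.6 = 9077 mg
CL = 0.693 × Vd / t½ = 0.693 × 488.0 / 29 = 11.66 L/h
Infusion rate = CL × Css = 11.66 × 18.6 = 216.9 mg/h

(a) 9080 mg; (b) 217 mg/h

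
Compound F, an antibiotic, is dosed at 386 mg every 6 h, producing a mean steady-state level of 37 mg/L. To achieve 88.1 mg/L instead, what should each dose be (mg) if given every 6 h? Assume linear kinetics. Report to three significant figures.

With linear kinetics, Css is proportional to dose rate (D/τ) at fixed clearance.
D₂ = D₁ × (Css,target / Css,current) = 386 × 88.1/37 = 919.1 mg

919 mg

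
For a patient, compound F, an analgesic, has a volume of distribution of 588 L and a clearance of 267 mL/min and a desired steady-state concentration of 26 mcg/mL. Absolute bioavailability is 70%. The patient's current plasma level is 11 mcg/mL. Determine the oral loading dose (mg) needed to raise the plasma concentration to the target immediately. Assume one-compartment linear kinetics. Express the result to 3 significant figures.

12600 mg

Concentration deficit ΔC = 26 − 11 = 15.00 mg/L
LD = Vd × ΔC / F = 588.0 × 15.00 / 0.7 = 12600 mg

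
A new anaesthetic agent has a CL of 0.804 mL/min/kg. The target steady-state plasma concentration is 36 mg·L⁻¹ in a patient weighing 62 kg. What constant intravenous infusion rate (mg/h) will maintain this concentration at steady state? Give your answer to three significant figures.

CL = 0.804 mL/min/kg × 62 kg = 49.85 mL/min = 49.85 × 60/1000 = 2.991 L/h
At steady state, infusion rate equals elimination rate: rate in = CL × Css.
Rate = CL × Css = 2.991 × 36 = 107.7 mg/h

108 mg/h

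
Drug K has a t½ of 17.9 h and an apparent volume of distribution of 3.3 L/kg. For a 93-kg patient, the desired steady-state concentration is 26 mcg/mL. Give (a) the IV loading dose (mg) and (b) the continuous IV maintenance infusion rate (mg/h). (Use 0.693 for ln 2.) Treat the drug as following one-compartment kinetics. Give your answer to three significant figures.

Vd(total) = 93 kg × 3.3 L/kg = 306.9 L
LD = Vd × C = 306.9 × 26 = 7979 mg
CL = 0.693 × Vd / t½ = 0.693 × 306.9 / 17.9 = 11.88 L/h
Infusion rate = CL × Css = 11.88 × 26 = 308.9 mg/h

(a) 7980 mg; (b) 309 mg/h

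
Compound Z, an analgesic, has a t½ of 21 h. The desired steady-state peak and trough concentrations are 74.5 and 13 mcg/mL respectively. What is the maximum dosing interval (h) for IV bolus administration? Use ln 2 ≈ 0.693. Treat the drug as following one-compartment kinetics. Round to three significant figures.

52.9 h

k = 0.693 / t½ = 0.693 / 21 = 0.03300 h⁻¹
Between IV bolus doses, concentration decays as C = C₀·e^(−kτ), so C_peak/C_trough = e^(kτ).
τ_max = ln(C_peak/C_trough) / k = ln(74.5/13) / 0.03300 = 1.746 / 0.03300 = 52.91 h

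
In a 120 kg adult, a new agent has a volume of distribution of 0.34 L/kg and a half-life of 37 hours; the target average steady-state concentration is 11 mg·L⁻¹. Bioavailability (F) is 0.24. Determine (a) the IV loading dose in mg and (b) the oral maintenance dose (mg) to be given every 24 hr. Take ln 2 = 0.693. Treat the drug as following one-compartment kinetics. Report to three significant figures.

Vd(total) = 120 kg × 0.34 L/kg = 40.80 L
LD = Vd × C = 40.80 × 11 = 448.8 mg
CL = 0.693 × Vd / t½ = 0.693 × 40.80 / 37 = 0.7642 L/h
D = CL × Css × τ / F = 0.7642 × 11 × 24 / 0.24 = 840.6 mg

(a) 449 mg; (b) 841 mg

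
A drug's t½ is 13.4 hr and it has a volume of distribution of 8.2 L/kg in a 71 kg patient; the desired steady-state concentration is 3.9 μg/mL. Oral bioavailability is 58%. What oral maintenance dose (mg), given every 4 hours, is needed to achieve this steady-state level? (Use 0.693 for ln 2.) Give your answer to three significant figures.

Vd = 8.2 L/kg × 71 kg = 582.2 L
CL = 0.693 × Vd / t½ = 0.693 × 582.2 / 13.4 = 30.11 L/h
D = CL × Css × τ / F = 30.11 × 3.9 × 4 / 0.58 = 809.9 mg

810 mg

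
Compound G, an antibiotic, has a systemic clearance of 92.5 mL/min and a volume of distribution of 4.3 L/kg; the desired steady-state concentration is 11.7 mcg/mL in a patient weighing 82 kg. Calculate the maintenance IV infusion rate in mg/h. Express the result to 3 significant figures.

Convert clearance: 92.5 mL/min × 60 min/h ÷ 1000 mL/L = 5.550 L/h
R₀ = 5.550 × 11.7 = 64.94 mg/h

64.9 mg/h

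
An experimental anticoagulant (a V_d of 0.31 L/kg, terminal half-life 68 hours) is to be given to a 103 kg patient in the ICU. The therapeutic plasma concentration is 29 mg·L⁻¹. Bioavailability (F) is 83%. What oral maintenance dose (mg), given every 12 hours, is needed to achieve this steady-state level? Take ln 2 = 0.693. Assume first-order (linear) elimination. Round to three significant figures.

Vd = 0.31 L/kg × 103 kg = 31.93 L
CL = 0.693 × Vd / t½ = 0.693 × 31.93 / 68 = 0.3254 L/h
D = CL × Css × τ / F = 0.3254 × 29 × 12 / 0.83 = 136.4 mg

136 mg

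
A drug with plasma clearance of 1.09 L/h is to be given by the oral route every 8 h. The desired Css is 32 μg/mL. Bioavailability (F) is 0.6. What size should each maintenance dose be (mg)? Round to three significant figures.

465 mg

At steady state, dose per interval replaces the amount cleared in that interval: F·D/τ = CL·Css.
D = CL × Css × τ / F = 1.090 × 32 × 8 / 0.6 = 465.1 mg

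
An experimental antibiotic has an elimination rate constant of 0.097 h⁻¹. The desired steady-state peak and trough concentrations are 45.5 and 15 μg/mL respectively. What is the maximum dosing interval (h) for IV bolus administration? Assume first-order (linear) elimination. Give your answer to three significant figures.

Between IV bolus doses, concentration decays as C = C₀·e^(−kτ), so C_peak/C_trough = e^(kτ).
τ_max = ln(C_peak/C_trough) / k = ln(45.5/15) / 0.09700 = 1.110 / 0.09700 = 11.44 h

11.4 h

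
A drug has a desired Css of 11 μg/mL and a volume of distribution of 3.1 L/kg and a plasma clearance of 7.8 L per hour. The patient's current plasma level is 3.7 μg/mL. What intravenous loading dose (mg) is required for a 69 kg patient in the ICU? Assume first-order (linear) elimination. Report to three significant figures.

1560 mg

Total Vd = 3.1 × 69 = 213.9 L
Concentration deficit ΔC = 11 − 3.7 = 7.300 mg/L
LD = Vd × ΔC = 213.9 × 7.300 = 1561 mg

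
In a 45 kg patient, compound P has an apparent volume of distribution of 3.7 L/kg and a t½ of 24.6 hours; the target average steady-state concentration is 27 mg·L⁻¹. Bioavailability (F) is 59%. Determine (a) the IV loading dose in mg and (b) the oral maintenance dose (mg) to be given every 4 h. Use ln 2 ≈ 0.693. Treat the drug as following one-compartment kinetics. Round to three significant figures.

Total Vd = 3.7 × 45 = 166.5 L
LD = Vd × C = 166.5 × 27 = 4496 mg
CL = 0.693 × Vd / t½ = 0.693 × 166.5 / 24.6 = 4.690 L/h
D = CL × Css × τ / F = 4.690 × 27 × 4 / 0.59 = 858.5 mg

(a) 4500 mg; (b) 859 mg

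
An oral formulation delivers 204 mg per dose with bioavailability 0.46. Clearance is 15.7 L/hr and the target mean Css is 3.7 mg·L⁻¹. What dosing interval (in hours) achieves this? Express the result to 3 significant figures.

F·D/τ = CL·Css → τ = F·D / (CL·Css).
τ = 0.46 × 204 / (15.7 × 3.7) = 1.615 h

1.62 h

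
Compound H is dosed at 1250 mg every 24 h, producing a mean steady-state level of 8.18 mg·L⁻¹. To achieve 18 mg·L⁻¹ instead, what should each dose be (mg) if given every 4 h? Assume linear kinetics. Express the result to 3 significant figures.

For first-order elimination, Css ∝ F·D/(CL·τ); F and CL are unchanged, so Css ∝ D/τ.
D₂ = D₁ × (Css,target / Css,current) × (τ₂/τ₁) = 1250 × (18/8.18) × (4/24) = 458.4 mg

458 mg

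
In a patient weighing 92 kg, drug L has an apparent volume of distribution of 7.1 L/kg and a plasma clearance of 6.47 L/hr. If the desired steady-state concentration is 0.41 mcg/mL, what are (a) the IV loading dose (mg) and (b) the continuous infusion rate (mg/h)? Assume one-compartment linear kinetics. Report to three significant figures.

(a) 268 mg; (b) 2.65 mg/h

Vd(total) = 92 kg × 7.1 L/kg = 653.2 L
Loading dose = Vd × C = 653.2 × 0.41 = 267.8 mg
Infusion rate = 6.470 L/h × 0.41 mg/L = 2.653 mg/h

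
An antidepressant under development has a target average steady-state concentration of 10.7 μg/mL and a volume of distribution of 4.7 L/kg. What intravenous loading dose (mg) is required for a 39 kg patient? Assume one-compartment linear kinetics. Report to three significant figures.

1960 mg

Vd(total) = 39 kg × 4.7 L/kg = 183.3 L
LD = Vd × C = 183.3 × 10.70 = 1961 mg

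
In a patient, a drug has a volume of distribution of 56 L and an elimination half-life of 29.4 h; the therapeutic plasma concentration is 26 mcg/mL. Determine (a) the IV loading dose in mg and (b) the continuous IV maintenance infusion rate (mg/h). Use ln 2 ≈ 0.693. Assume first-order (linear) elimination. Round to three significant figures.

LD = Vd × C = 56.00 × 26 = 1456 mg
CL = 0.693 × Vd / t½ = 0.693 × 56.00 / 29.4 = 1.320 L/h
Infusion rate = CL × Css = 1.320 × 26 = 34.32 mg/h

(a) 1460 mg; (b) 34.3 mg/h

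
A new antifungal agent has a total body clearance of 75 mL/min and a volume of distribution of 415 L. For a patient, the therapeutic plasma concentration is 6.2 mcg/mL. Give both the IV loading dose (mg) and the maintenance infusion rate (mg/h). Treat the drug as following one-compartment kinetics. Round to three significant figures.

LD = Vd · C_target = 415.0 × 6.2 = 2573 mg
CL = 75 mL/min × 60/1000 = 4.500 L/h
Infusion rate = 4.500 L/h × 6.2 mg/L = 27.90 mg/h

(a) 2570 mg; (b) 27.9 mg/h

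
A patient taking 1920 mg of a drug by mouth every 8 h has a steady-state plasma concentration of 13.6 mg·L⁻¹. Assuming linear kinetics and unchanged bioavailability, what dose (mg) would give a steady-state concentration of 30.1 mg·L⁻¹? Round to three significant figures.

With linear kinetics, Css is proportional to dose rate (D/τ) at fixed clearance.
D₂ = D₁ × (Css,target / Css,current) = 1920 × 30.1/13.6 = 4249 mg

4250 mg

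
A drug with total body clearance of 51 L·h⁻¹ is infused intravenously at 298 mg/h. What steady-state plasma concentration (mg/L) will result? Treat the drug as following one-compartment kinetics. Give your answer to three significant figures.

5.84 mg/L

Css = rate / CL = 298 / 51.00 = 5.843 mg/L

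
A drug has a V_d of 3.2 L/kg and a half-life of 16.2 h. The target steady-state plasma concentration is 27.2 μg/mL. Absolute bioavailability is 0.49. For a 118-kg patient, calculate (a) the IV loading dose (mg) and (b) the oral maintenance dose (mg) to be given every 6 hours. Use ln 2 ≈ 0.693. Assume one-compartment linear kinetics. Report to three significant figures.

Vd = 3.2 L/kg × 118 kg = 377.6 L
LD = Vd × C = 377.6 × 27.2 = 10270 mg
CL = 0.693 × Vd / t½ = 0.693 × 377.6 / 16.2 = 16.15 L/h
D = CL × Css × τ / F = 16.15 × 27.2 × 6 / 0.49 = 5379 mg

(a) 10300 mg; (b) 5380 mg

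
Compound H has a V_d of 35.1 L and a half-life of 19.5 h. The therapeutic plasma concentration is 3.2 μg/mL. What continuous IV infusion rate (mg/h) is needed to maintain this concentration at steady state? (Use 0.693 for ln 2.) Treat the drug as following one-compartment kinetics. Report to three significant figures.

3.99 mg/h

k = 0.693/19.5 = 0.03554 h⁻¹, so CL = k·Vd = 0.03554 × 35.10 = 1.247 L/h
Infusion rate = CL × Css = 1.247 × 3.2 = 3.990 mg/h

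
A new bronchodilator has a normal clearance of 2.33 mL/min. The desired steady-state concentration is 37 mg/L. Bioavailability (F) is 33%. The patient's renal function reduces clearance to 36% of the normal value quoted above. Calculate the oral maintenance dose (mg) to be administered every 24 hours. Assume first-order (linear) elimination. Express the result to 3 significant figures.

CL = 2.33 mL/min = 2.33 × 0.06 = 0.1398 L/h
Patient clearance = 0.36 × 0.1398 = 0.05033 L/h
D = CL × Css × τ / F = 0.05033 × 37 × 24 / 0.33 = 135.4 mg

135 mg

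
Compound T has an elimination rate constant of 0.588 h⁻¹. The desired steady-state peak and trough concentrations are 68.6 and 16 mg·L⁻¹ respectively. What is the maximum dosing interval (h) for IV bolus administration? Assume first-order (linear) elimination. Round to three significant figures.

2.48 h

Between IV bolus doses, concentration decays as C = C₀·e^(−kτ), so C_peak/C_trough = e^(kτ).
τ_max = ln(C_peak/C_trough) / k = ln(68.6/16) / 0.5880 = 1.456 / 0.5880 = 2.476 h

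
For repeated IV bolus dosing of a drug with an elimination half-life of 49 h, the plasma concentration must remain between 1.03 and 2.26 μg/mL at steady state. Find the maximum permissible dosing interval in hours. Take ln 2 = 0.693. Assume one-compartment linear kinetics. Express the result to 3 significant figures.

k = 0.693 / t½ = 0.693 / 49 = 0.01414 h⁻¹
Between IV bolus doses, concentration decays as C = C₀·e^(−kτ), so C_peak/C_trough = e^(kτ).
τ_max = ln(C_peak/C_trough) / k = ln(2.26/1.03) / 0.01414 = 0.7858 / 0.01414 = 55.57 h

55.6 h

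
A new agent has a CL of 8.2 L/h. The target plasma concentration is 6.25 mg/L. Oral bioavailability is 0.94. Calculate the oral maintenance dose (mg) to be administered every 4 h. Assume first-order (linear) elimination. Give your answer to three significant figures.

218 mg

At steady state, dose per interval replaces the amount cleared in that interval: F·D/τ = CL·Css.
D = CL × Css × τ / F = 8.200 × 6.25 × 4 / 0.94 = 218.1 mg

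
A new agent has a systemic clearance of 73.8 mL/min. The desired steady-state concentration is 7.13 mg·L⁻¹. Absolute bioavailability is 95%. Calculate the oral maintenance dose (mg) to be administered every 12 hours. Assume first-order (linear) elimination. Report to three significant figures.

399 mg

CL = 73.8 mL/min = 73.8 × 0.06 = 4.428 L/h
D = CL × Css × τ / F = 4.428 × 7.13 × 12 / 0.95 = 398.8 mg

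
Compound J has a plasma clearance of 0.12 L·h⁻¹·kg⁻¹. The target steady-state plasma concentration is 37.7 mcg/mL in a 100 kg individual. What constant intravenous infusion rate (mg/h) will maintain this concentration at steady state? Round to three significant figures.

CL = 0.12 L·h⁻¹·kg⁻¹ × 100 kg = 12.00 L/h
At steady state, infusion rate equals elimination rate: rate in = CL × Css.
R₀ = 12.00 × 37.7 = 452.4 mg/h

452 mg/h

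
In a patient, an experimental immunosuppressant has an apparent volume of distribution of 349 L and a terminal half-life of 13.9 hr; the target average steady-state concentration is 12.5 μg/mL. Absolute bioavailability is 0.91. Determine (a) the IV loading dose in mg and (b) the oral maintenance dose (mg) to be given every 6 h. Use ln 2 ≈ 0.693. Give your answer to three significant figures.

(a) 4360 mg; (b) 1430 mg

LD = Vd × C = 349.0 × 12.5 = 4363 mg
CL = 0.693 × Vd / t½ = 0.693 × 349.0 / 13.9 = 17.40 L/h
D = CL × Css × τ / F = 17.40 × 12.5 × 6 / 0.91 = 1434 mg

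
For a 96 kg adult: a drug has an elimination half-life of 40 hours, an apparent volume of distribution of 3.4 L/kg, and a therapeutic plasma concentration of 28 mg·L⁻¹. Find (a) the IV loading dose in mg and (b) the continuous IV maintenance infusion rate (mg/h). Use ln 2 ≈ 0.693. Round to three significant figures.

(a) 9140 mg; (b) 158 mg/h

Total Vd = 3.4 × 96 = 326.4 L
LD = Vd × C = 326.4 × 28 = 9139 mg
CL = 0.693 × Vd / t½ = 0.693 × 326.4 / 40 = 5.655 L/h
Infusion rate = CL × Css = 5.655 × 28 = 158.3 mg/h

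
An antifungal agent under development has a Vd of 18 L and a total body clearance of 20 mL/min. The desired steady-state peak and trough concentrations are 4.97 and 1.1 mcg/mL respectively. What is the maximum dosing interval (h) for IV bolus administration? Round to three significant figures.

CL = 20 mL/min × 60/1000 = 1.200 L/h
k = CL / Vd = 1.200 / 18.00 = 0.06667 h⁻¹
Between IV bolus doses, concentration decays as C = C₀·e^(−kτ), so C_peak/C_trough = e^(kτ).
τ_max = ln(C_peak/C_trough) / k = ln(4.97/1.1) / 0.06667 = 1.508 / 0.06667 = 22.62 h

22.6 h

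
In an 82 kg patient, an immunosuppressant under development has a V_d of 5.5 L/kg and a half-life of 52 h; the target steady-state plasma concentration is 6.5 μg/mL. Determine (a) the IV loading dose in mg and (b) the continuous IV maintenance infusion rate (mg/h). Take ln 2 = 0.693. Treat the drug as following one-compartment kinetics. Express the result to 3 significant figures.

Total Vd = 5.5 × 82 = 451.0 L
LD = Vd × C = 451.0 × 6.5 = 2932 mg
CL = 0.693 × Vd / t½ = 0.693 × 451.0 / 52 = 6.010 L/h
Infusion rate = CL × Css = 6.010 × 6.5 = 39.07 mg/h

(a) 2930 mg; (b) 39.1 mg/h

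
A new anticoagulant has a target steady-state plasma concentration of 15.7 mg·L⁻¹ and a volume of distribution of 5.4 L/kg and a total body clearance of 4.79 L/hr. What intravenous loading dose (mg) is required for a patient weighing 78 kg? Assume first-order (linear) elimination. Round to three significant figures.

Vd(total) = 78 kg × 5.4 L/kg = 421.2 L
LD = Vd × C = 421.2 × 15.70 = 6613 mg

6610 mg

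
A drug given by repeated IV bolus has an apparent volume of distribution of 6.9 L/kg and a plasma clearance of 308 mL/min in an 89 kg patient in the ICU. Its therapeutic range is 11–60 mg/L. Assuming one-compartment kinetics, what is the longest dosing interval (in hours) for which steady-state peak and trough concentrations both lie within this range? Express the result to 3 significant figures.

Total Vd = 6.9 × 89 = 614.1 L
CL = 308 mL/min = 308 × 0.06 = 18.48 L/h
k = CL / Vd = 18.48 / 614.1 = 0.03009 h⁻¹
Between IV bolus doses, concentration decays as C = C₀·e^(−kτ), so C_peak/C_trough = e^(kτ).
τ_max = ln(C_peak/C_trough) / k = ln(60/11) / 0.03009 = 1.696 / 0.03009 = 56.36 h

56.4 h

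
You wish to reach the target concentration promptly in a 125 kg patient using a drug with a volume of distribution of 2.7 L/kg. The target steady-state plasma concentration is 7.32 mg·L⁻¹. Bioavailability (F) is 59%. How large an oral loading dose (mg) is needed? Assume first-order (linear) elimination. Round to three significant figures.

4190 mg

Total Vd = 2.7 × 125 = 337.5 L
The loading dose fills Vd to the target concentration.
LD = Vd × C / F = 337.5 × 7.320 / 0.59 = 4187 mg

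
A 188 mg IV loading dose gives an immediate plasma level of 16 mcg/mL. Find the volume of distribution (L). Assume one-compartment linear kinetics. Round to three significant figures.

Immediately after an IV bolus, C₀ = Dose / Vd, so Vd = Dose / C₀.
Vd = 188 / 16 = 11.75 L

11.8 L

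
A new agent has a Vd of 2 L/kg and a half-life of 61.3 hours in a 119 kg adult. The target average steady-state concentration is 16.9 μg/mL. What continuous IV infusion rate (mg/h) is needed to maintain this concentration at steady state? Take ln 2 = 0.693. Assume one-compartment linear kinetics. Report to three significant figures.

45.5 mg/h

Vd = 2 L/kg × 119 kg = 238.0 L
CL = ln 2 · Vd / t½ = 0.693 × 238.0 / 61.3 = 2.691 L/h
Infusion rate = CL × Css = 2.691 × 16.9 = 45.48 mg/h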